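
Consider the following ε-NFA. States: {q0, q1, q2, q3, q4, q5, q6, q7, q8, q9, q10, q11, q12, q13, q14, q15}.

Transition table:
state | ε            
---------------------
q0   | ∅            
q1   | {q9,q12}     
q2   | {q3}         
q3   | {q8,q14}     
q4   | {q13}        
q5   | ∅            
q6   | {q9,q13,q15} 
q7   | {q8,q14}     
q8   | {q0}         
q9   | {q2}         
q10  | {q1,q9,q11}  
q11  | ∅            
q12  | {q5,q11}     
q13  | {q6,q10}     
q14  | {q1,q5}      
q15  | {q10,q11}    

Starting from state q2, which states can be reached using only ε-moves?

{q0, q1, q2, q3, q5, q8, q9, q11, q12, q14}

Start with {q2}.
From q2 via ε: add q3.
From q3 via ε: add q8, q14.
From q8 via ε: add q0.
From q14 via ε: add q1, q5.
From q1 via ε: add q9, q12.
From q12 via ε: add q11.
No new states can be added; the closed set is {q0, q1, q2, q3, q5, q8, q9, q11, q12, q14}.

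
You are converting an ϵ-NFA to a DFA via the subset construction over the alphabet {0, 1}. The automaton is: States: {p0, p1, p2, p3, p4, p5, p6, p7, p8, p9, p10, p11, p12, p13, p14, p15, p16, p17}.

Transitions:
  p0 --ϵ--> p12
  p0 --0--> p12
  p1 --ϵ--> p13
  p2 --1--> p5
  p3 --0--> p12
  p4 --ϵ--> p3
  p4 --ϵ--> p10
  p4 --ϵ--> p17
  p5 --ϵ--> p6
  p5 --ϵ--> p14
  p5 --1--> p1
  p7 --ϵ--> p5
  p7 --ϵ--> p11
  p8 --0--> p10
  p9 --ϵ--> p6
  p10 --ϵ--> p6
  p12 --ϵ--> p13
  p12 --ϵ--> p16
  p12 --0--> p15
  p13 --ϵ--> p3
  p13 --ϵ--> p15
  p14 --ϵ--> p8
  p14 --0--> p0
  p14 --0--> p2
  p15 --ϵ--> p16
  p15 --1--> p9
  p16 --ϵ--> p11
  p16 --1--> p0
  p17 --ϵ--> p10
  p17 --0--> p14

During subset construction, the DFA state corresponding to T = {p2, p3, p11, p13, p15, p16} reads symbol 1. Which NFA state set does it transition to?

p2 on 1 → {p5}.
p15 on 1 → {p9}.
p16 on 1 → {p0}.
No 1-transition from p3, p11, p13.
Union after reading 1: {p0, p5, p9}.
Now take the ϵ-closure:
From p0 via ϵ: add p12.
From p5 via ϵ: add p6, p14.
From p12 via ϵ: add p13, p16.
From p14 via ϵ: add p8.
From p13 via ϵ: add p3, p15.
From p16 via ϵ: add p11.
No new states can be added; the closed set is {p0, p3, p5, p6, p8, p9, p11, p12, p13, p14, p15, p16}.

{p0, p3, p5, p6, p8, p9, p11, p12, p13, p14, p15, p16}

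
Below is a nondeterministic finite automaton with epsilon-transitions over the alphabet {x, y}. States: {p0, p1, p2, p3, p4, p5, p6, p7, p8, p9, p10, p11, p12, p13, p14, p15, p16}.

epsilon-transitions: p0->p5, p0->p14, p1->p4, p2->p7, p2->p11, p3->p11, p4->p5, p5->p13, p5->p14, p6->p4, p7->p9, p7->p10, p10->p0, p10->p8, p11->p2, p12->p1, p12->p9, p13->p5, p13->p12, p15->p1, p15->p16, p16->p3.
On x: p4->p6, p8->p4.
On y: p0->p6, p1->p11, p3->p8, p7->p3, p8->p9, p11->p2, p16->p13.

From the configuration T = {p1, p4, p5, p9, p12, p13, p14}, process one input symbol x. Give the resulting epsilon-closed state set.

p4 on x → {p6}.
No x-transition from p1, p5, p9, p12, p13, p14.
Union after reading x: {p6}.
Now take the epsilon-closure:
From p6 via epsilon: add p4.
From p4 via epsilon: add p5.
From p5 via epsilon: add p13, p14.
From p13 via epsilon: add p12.
From p12 via epsilon: add p1, p9.
No new states can be added; the closed set is {p1, p4, p5, p6, p9, p12, p13, p14}.

{p1, p4, p5, p6, p9, p12, p13, p14}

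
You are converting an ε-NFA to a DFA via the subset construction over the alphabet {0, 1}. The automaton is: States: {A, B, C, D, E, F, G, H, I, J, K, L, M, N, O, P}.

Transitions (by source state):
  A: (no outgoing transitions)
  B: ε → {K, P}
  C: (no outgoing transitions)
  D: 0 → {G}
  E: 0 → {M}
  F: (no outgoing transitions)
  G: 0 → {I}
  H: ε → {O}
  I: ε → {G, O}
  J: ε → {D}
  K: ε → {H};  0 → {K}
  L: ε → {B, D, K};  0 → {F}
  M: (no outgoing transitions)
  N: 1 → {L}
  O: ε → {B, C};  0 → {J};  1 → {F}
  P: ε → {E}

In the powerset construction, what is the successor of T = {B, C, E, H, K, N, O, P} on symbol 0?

E on 0 → {M}.
K on 0 → {K}.
O on 0 → {J}.
No 0-transition from B, C, H, N, P.
Union after reading 0: {J, K, M}.
Now take the ε-closure:
From J via ε: add D.
From K via ε: add H.
From H via ε: add O.
From O via ε: add B, C.
From B via ε: add P.
From P via ε: add E.
No new states can be added; the closed set is {B, C, D, E, H, J, K, M, O, P}.

{B, C, D, E, H, J, K, M, O, P}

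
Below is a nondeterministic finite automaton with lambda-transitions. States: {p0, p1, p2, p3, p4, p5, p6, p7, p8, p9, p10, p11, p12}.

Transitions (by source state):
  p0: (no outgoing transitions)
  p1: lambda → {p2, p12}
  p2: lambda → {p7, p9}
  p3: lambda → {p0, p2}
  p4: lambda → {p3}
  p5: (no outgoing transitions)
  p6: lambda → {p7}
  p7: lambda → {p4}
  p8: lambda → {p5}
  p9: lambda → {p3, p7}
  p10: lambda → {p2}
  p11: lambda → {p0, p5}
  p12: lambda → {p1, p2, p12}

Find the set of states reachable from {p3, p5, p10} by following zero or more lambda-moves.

{p0, p2, p3, p4, p5, p7, p9, p10}

Start with {p3, p5, p10}.
From p3 via lambda: add p0, p2.
From p2 via lambda: add p7, p9.
From p7 via lambda: add p4.
No new states can be added; the closed set is {p0, p2, p3, p4, p5, p7, p9, p10}.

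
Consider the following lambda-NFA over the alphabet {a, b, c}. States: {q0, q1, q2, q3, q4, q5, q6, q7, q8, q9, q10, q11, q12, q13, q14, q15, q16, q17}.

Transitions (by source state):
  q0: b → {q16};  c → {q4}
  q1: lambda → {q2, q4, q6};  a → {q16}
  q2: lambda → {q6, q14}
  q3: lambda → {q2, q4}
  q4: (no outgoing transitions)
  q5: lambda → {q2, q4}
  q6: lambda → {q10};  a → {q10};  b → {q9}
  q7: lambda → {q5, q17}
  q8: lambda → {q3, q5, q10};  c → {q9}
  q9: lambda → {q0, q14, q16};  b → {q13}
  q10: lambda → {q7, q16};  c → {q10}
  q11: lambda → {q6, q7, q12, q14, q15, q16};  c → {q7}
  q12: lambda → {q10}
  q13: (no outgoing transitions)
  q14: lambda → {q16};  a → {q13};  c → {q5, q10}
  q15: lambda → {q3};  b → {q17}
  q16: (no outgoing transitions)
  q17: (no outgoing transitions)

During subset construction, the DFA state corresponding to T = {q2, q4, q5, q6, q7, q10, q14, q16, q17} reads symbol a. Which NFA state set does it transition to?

{q2, q4, q5, q6, q7, q10, q13, q14, q16, q17}

q6 on a → {q10}.
q14 on a → {q13}.
No a-transition from q2, q4, q5, q7, q10, q16, q17.
Union after reading a: {q10, q13}.
Now take the lambda-closure:
From q10 via lambda: add q7, q16.
From q7 via lambda: add q5, q17.
From q5 via lambda: add q2, q4.
From q2 via lambda: add q6, q14.
No new states can be added; the closed set is {q2, q4, q5, q6, q7, q10, q13, q14, q16, q17}.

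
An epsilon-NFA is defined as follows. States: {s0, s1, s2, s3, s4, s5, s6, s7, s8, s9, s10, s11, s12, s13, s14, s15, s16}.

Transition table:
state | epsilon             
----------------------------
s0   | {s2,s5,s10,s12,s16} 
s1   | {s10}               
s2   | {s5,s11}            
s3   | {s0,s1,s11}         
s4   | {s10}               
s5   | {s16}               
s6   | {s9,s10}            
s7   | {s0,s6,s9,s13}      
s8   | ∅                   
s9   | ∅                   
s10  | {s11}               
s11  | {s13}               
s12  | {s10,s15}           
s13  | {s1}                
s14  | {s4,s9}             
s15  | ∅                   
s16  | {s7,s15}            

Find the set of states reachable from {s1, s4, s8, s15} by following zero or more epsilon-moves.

{s1, s4, s8, s10, s11, s13, s15}

Start with {s1, s4, s8, s15}.
From s1 via epsilon: add s10.
From s10 via epsilon: add s11.
From s11 via epsilon: add s13.
No new states can be added; the closed set is {s1, s4, s8, s10, s11, s13, s15}.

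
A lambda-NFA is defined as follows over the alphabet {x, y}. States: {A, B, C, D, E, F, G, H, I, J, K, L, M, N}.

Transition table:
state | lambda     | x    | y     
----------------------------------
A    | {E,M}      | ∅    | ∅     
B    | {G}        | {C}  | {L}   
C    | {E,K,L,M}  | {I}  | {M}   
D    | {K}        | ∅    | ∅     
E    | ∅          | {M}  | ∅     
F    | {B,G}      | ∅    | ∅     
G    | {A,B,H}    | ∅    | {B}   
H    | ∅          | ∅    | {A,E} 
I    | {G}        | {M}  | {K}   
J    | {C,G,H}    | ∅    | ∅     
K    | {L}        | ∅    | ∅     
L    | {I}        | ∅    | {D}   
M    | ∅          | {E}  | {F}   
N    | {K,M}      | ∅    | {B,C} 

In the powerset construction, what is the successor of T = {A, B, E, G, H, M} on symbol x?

B on x → {C}.
E on x → {M}.
M on x → {E}.
No x-transition from A, G, H.
Union after reading x: {C, E, M}.
Now take the lambda-closure:
From C via lambda: add K, L.
From L via lambda: add I.
From I via lambda: add G.
From G via lambda: add A, B, H.
No new states can be added; the closed set is {A, B, C, E, G, H, I, K, L, M}.

{A, B, C, E, G, H, I, K, L, M}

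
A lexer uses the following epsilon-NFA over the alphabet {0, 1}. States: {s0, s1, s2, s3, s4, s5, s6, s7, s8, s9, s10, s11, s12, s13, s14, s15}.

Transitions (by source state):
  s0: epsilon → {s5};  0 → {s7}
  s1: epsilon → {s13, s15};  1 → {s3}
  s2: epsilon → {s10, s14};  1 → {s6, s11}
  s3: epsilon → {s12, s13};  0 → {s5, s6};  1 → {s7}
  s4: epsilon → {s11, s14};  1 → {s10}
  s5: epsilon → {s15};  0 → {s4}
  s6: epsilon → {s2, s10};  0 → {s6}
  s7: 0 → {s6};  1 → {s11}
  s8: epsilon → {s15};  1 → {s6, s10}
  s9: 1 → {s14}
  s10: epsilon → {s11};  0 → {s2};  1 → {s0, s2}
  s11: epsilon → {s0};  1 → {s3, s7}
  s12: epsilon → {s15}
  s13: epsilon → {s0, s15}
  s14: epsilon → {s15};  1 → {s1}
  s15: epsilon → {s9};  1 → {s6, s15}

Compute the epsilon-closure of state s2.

Start with {s2}.
From s2 via epsilon: add s10, s14.
From s10 via epsilon: add s11.
From s14 via epsilon: add s15.
From s11 via epsilon: add s0.
From s15 via epsilon: add s9.
From s0 via epsilon: add s5.
No new states can be added; the closed set is {s0, s2, s5, s9, s10, s11, s14, s15}.

{s0, s2, s5, s9, s10, s11, s14, s15}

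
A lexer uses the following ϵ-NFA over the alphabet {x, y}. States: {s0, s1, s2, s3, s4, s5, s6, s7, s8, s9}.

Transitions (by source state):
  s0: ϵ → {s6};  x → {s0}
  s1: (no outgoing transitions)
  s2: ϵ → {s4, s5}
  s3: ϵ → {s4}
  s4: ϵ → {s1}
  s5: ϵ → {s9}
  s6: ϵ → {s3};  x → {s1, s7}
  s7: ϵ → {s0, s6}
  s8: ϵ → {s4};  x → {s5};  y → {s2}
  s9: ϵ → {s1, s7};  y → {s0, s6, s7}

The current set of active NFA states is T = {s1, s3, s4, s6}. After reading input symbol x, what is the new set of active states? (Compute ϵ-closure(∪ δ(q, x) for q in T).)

{s0, s1, s3, s4, s6, s7}

s6 on x → {s1, s7}.
No x-transition from s1, s3, s4.
Union after reading x: {s1, s7}.
Now take the ϵ-closure:
From s7 via ϵ: add s0, s6.
From s6 via ϵ: add s3.
From s3 via ϵ: add s4.
No new states can be added; the closed set is {s0, s1, s3, s4, s6, s7}.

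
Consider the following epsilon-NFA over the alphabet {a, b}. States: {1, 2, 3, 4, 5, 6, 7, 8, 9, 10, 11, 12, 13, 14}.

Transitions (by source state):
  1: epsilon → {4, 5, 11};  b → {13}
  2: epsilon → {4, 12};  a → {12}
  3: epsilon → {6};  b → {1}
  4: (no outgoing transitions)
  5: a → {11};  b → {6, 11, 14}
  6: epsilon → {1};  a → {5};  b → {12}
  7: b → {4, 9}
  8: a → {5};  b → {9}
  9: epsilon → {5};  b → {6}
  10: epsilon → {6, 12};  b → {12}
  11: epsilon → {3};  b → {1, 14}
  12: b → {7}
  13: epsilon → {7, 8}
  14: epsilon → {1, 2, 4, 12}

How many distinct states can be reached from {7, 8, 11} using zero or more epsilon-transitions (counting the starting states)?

8

Start with {7, 8, 11}.
From 11 via epsilon: add 3.
From 3 via epsilon: add 6.
From 6 via epsilon: add 1.
From 1 via epsilon: add 4, 5.
epsilon-closure = {1, 3, 4, 5, 6, 7, 8, 11}, which has 8 states.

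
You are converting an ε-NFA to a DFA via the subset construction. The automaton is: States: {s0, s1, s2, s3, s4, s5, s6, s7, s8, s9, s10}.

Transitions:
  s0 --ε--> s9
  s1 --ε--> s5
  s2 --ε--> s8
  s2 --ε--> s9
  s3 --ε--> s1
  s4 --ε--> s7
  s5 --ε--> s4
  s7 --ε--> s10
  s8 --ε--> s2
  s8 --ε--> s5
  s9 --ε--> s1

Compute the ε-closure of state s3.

{s1, s3, s4, s5, s7, s10}

Start with {s3}.
From s3 via ε: add s1.
From s1 via ε: add s5.
From s5 via ε: add s4.
From s4 via ε: add s7.
From s7 via ε: add s10.
No new states can be added; the closed set is {s1, s3, s4, s5, s7, s10}.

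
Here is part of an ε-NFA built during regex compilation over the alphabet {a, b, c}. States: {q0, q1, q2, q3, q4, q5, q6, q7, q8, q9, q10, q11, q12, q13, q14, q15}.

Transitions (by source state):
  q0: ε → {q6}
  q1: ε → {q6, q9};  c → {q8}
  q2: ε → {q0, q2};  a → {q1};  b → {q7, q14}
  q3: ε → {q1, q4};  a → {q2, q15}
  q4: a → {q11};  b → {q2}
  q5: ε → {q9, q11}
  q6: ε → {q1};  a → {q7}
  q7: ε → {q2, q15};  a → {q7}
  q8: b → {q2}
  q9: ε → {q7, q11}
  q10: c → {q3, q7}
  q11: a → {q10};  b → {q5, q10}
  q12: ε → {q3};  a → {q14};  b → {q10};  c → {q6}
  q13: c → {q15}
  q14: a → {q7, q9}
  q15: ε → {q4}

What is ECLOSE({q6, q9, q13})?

Start with {q6, q9, q13}.
From q6 via ε: add q1.
From q9 via ε: add q7, q11.
From q7 via ε: add q2, q15.
From q2 via ε: add q0.
From q15 via ε: add q4.
No new states can be added; the closed set is {q0, q1, q2, q4, q6, q7, q9, q11, q13, q15}.

{q0, q1, q2, q4, q6, q7, q9, q11, q13, q15}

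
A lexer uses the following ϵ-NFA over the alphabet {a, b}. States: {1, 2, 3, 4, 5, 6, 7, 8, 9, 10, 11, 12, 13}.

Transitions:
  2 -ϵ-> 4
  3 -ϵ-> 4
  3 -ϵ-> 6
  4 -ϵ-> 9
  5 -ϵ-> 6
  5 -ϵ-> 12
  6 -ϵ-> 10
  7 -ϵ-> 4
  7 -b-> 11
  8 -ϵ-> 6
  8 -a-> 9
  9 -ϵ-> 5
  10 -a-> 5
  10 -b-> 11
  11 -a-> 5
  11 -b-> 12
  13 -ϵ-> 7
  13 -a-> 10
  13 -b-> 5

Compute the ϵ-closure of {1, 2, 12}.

Start with {1, 2, 12}.
From 2 via ϵ: add 4.
From 4 via ϵ: add 9.
From 9 via ϵ: add 5.
From 5 via ϵ: add 6.
From 6 via ϵ: add 10.
No new states can be added; the closed set is {1, 2, 4, 5, 6, 9, 10, 12}.

{1, 2, 4, 5, 6, 9, 10, 12}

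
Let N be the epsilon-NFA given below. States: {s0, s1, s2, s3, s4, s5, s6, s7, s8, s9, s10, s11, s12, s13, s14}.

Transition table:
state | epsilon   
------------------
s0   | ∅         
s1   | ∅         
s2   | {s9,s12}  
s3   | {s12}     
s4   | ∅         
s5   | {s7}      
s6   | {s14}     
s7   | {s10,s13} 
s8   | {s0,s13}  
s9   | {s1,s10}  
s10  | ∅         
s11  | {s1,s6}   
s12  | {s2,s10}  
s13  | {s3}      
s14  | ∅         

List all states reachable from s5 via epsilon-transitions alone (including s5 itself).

{s1, s2, s3, s5, s7, s9, s10, s12, s13}

Start with {s5}.
From s5 via epsilon: add s7.
From s7 via epsilon: add s10, s13.
From s13 via epsilon: add s3.
From s3 via epsilon: add s12.
From s12 via epsilon: add s2.
From s2 via epsilon: add s9.
From s9 via epsilon: add s1.
No new states can be added; the closed set is {s1, s2, s3, s5, s7, s9, s10, s12, s13}.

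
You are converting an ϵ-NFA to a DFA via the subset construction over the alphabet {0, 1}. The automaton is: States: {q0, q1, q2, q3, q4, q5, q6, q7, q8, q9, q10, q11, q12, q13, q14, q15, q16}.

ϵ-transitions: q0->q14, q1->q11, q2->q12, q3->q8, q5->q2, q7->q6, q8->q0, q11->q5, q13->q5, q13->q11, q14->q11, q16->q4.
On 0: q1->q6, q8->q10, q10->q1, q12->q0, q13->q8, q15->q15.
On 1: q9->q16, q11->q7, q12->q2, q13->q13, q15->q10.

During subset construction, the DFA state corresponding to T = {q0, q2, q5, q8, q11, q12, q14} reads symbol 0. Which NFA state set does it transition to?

q8 on 0 → {q10}.
q12 on 0 → {q0}.
No 0-transition from q0, q2, q5, q11, q14.
Union after reading 0: {q0, q10}.
Now take the ϵ-closure:
From q0 via ϵ: add q14.
From q14 via ϵ: add q11.
From q11 via ϵ: add q5.
From q5 via ϵ: add q2.
From q2 via ϵ: add q12.
No new states can be added; the closed set is {q0, q2, q5, q10, q11, q12, q14}.

{q0, q2, q5, q10, q11, q12, q14}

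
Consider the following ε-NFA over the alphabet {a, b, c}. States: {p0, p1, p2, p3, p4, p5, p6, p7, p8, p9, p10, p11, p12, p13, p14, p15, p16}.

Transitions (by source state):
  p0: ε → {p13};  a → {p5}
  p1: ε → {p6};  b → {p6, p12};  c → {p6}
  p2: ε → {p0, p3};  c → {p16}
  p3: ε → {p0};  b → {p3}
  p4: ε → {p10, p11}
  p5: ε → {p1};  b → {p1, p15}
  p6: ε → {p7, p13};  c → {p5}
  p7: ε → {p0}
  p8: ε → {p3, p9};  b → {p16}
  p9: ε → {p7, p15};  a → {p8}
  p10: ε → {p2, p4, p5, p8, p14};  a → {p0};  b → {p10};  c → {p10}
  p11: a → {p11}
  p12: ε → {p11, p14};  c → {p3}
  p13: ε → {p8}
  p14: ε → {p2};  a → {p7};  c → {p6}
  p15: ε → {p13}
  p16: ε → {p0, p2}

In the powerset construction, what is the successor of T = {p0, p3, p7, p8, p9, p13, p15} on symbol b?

p3 on b → {p3}.
p8 on b → {p16}.
No b-transition from p0, p7, p9, p13, p15.
Union after reading b: {p3, p16}.
Now take the ε-closure:
From p3 via ε: add p0.
From p16 via ε: add p2.
From p0 via ε: add p13.
From p13 via ε: add p8.
From p8 via ε: add p9.
From p9 via ε: add p7, p15.
No new states can be added; the closed set is {p0, p2, p3, p7, p8, p9, p13, p15, p16}.

{p0, p2, p3, p7, p8, p9, p13, p15, p16}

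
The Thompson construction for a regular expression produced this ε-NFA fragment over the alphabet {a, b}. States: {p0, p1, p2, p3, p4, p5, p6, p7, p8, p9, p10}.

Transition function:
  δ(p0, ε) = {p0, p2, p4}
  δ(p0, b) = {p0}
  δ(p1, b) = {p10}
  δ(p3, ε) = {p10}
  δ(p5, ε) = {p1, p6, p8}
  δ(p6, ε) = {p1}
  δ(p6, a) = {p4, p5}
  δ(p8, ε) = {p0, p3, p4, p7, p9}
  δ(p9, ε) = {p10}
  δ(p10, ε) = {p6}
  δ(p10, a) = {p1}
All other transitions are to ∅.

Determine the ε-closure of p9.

{p1, p6, p9, p10}

Start with {p9}.
From p9 via ε: add p10.
From p10 via ε: add p6.
From p6 via ε: add p1.
No new states can be added; the closed set is {p1, p6, p9, p10}.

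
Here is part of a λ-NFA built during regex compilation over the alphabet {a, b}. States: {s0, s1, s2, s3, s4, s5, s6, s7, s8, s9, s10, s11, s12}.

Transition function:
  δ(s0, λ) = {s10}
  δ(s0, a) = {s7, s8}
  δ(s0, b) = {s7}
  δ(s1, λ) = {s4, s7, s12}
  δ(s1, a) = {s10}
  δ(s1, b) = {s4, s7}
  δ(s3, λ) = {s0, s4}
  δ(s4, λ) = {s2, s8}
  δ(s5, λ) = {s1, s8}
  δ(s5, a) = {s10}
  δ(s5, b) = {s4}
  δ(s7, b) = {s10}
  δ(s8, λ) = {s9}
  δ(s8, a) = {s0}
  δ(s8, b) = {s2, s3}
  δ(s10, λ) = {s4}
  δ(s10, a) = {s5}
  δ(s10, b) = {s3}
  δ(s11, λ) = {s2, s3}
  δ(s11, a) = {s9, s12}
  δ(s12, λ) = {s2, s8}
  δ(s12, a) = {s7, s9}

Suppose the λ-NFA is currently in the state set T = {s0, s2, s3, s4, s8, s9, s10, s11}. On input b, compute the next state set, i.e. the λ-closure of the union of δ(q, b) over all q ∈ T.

s0 on b → {s7}.
s8 on b → {s2, s3}.
s10 on b → {s3}.
No b-transition from s2, s3, s4, s9, s11.
Union after reading b: {s2, s3, s7}.
Now take the λ-closure:
From s3 via λ: add s0, s4.
From s0 via λ: add s10.
From s4 via λ: add s8.
From s8 via λ: add s9.
No new states can be added; the closed set is {s0, s2, s3, s4, s7, s8, s9, s10}.

{s0, s2, s3, s4, s7, s8, s9, s10}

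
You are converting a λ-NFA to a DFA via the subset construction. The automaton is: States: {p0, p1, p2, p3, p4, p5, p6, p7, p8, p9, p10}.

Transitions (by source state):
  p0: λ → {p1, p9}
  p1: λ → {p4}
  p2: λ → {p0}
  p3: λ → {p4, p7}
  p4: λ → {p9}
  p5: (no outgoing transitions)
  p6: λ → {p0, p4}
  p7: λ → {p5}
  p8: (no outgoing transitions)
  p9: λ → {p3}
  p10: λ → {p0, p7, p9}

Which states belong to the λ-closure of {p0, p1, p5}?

Start with {p0, p1, p5}.
From p0 via λ: add p9.
From p1 via λ: add p4.
From p9 via λ: add p3.
From p3 via λ: add p7.
No new states can be added; the closed set is {p0, p1, p3, p4, p5, p7, p9}.

{p0, p1, p3, p4, p5, p7, p9}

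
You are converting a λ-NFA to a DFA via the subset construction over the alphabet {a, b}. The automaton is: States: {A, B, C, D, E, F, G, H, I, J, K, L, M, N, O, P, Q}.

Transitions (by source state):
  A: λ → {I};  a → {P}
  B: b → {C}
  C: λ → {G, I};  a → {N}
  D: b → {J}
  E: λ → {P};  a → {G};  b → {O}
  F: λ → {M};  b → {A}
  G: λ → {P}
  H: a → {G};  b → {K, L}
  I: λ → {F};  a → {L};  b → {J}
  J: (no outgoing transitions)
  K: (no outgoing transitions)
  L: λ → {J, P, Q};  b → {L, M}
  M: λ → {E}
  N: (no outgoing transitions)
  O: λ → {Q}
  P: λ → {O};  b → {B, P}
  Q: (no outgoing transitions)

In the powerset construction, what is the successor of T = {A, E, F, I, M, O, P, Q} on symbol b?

E on b → {O}.
F on b → {A}.
I on b → {J}.
P on b → {B, P}.
No b-transition from A, M, O, Q.
Union after reading b: {A, B, J, O, P}.
Now take the λ-closure:
From A via λ: add I.
From O via λ: add Q.
From I via λ: add F.
From F via λ: add M.
From M via λ: add E.
No new states can be added; the closed set is {A, B, E, F, I, J, M, O, P, Q}.

{A, B, E, F, I, J, M, O, P, Q}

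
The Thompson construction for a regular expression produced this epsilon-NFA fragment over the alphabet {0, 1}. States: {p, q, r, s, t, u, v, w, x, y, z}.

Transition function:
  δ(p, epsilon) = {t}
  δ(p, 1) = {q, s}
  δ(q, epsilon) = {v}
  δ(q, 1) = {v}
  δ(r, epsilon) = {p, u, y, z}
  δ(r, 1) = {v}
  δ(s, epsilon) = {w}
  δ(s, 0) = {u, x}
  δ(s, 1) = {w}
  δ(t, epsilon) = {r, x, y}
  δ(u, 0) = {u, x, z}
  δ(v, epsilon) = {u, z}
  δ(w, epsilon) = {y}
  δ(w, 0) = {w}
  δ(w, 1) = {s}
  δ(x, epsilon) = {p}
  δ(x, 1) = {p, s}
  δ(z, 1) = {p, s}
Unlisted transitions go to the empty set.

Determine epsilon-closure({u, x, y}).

{p, r, t, u, x, y, z}

Start with {u, x, y}.
From x via epsilon: add p.
From p via epsilon: add t.
From t via epsilon: add r.
From r via epsilon: add z.
No new states can be added; the closed set is {p, r, t, u, x, y, z}.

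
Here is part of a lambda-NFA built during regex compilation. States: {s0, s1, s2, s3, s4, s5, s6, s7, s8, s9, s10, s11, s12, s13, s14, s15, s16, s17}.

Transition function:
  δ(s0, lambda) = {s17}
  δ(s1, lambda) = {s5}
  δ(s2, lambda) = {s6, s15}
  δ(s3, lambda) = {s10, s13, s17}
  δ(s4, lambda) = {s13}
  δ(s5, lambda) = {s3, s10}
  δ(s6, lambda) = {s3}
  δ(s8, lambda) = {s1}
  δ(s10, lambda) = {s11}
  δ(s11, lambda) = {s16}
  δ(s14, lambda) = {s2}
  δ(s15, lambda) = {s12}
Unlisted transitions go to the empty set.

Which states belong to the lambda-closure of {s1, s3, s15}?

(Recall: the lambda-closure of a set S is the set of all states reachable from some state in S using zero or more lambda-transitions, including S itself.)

Start with {s1, s3, s15}.
From s1 via lambda: add s5.
From s3 via lambda: add s10, s13, s17.
From s15 via lambda: add s12.
From s10 via lambda: add s11.
From s11 via lambda: add s16.
No new states can be added; the closed set is {s1, s3, s5, s10, s11, s12, s13, s15, s16, s17}.

{s1, s3, s5, s10, s11, s12, s13, s15, s16, s17}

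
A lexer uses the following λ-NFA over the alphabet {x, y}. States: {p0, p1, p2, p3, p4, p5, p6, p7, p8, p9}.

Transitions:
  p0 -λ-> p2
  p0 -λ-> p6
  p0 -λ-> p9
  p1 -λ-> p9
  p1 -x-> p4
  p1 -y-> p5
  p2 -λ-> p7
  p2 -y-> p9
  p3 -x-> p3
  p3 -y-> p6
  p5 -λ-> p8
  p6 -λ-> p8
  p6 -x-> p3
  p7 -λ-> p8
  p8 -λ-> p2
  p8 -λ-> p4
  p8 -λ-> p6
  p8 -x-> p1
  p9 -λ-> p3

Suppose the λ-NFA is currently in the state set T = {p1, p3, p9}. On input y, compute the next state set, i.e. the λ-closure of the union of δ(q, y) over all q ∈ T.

{p2, p4, p5, p6, p7, p8}

p1 on y → {p5}.
p3 on y → {p6}.
No y-transition from p9.
Union after reading y: {p5, p6}.
Now take the λ-closure:
From p5 via λ: add p8.
From p8 via λ: add p2, p4.
From p2 via λ: add p7.
No new states can be added; the closed set is {p2, p4, p5, p6, p7, p8}.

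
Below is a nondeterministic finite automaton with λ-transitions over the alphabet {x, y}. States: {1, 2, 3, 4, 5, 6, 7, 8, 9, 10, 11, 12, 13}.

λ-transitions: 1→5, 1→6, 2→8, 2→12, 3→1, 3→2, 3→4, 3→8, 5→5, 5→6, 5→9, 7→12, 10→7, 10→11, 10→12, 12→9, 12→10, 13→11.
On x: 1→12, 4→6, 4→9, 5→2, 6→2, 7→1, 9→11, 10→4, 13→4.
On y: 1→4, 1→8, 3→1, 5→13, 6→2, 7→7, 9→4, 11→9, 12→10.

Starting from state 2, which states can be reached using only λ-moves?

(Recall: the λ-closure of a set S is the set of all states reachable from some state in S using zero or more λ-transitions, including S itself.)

{2, 7, 8, 9, 10, 11, 12}

Start with {2}.
From 2 via λ: add 8, 12.
From 12 via λ: add 9, 10.
From 10 via λ: add 7, 11.
No new states can be added; the closed set is {2, 7, 8, 9, 10, 11, 12}.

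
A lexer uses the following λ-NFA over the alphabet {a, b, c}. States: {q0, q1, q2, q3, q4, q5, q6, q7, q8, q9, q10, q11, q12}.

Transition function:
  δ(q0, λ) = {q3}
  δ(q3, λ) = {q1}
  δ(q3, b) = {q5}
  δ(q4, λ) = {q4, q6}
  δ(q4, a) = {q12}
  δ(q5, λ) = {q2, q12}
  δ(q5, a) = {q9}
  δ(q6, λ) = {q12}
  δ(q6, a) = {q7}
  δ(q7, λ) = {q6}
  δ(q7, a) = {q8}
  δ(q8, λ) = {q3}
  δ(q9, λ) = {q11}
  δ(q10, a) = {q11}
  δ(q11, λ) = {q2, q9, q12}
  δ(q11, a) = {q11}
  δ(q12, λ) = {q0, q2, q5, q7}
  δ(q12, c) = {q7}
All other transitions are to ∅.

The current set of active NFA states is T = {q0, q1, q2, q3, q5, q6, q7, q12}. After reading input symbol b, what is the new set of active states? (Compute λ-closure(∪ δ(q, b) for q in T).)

{q0, q1, q2, q3, q5, q6, q7, q12}

q3 on b → {q5}.
No b-transition from q0, q1, q2, q5, q6, q7, q12.
Union after reading b: {q5}.
Now take the λ-closure:
From q5 via λ: add q2, q12.
From q12 via λ: add q0, q7.
From q0 via λ: add q3.
From q7 via λ: add q6.
From q3 via λ: add q1.
No new states can be added; the closed set is {q0, q1, q2, q3, q5, q6, q7, q12}.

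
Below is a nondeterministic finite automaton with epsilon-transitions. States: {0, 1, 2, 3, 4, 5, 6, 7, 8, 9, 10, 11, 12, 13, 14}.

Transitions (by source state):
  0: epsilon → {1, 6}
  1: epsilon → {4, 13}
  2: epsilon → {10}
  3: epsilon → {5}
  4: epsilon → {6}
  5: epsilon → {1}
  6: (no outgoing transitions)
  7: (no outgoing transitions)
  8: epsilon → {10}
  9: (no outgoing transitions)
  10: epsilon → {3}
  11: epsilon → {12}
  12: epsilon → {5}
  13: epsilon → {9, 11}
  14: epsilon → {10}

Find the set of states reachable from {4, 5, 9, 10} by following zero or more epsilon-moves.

Start with {4, 5, 9, 10}.
From 4 via epsilon: add 6.
From 5 via epsilon: add 1.
From 10 via epsilon: add 3.
From 1 via epsilon: add 13.
From 13 via epsilon: add 11.
From 11 via epsilon: add 12.
No new states can be added; the closed set is {1, 3, 4, 5, 6, 9, 10, 11, 12, 13}.

{1, 3, 4, 5, 6, 9, 10, 11, 12, 13}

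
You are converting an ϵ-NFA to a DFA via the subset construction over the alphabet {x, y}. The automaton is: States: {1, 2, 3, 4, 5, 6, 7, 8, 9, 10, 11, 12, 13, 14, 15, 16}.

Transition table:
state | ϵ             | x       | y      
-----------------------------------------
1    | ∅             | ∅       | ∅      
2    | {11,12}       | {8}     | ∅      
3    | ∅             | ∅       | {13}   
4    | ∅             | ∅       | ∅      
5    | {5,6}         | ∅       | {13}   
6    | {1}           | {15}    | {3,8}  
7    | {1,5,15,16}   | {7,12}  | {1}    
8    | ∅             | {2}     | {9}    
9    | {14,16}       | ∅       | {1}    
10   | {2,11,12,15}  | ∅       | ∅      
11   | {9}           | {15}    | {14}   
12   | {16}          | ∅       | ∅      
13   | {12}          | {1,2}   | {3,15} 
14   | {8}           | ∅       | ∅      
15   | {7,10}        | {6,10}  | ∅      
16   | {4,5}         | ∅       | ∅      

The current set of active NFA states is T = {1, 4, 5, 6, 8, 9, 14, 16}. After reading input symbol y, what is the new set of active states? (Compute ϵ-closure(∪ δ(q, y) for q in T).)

5 on y → {13}.
6 on y → {3, 8}.
8 on y → {9}.
9 on y → {1}.
No y-transition from 1, 4, 14, 16.
Union after reading y: {1, 3, 8, 9, 13}.
Now take the ϵ-closure:
From 9 via ϵ: add 14, 16.
From 13 via ϵ: add 12.
From 16 via ϵ: add 4, 5.
From 5 via ϵ: add 6.
No new states can be added; the closed set is {1, 3, 4, 5, 6, 8, 9, 12, 13, 14, 16}.

{1, 3, 4, 5, 6, 8, 9, 12, 13, 14, 16}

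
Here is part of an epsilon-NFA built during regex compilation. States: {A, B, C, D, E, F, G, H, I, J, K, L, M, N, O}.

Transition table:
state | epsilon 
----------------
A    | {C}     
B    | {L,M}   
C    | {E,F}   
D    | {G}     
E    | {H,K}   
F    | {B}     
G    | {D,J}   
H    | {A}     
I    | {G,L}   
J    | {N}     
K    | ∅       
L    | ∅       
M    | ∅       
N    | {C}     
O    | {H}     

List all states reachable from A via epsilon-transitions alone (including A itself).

Start with {A}.
From A via epsilon: add C.
From C via epsilon: add E, F.
From E via epsilon: add H, K.
From F via epsilon: add B.
From B via epsilon: add L, M.
No new states can be added; the closed set is {A, B, C, E, F, H, K, L, M}.

{A, B, C, E, F, H, K, L, M}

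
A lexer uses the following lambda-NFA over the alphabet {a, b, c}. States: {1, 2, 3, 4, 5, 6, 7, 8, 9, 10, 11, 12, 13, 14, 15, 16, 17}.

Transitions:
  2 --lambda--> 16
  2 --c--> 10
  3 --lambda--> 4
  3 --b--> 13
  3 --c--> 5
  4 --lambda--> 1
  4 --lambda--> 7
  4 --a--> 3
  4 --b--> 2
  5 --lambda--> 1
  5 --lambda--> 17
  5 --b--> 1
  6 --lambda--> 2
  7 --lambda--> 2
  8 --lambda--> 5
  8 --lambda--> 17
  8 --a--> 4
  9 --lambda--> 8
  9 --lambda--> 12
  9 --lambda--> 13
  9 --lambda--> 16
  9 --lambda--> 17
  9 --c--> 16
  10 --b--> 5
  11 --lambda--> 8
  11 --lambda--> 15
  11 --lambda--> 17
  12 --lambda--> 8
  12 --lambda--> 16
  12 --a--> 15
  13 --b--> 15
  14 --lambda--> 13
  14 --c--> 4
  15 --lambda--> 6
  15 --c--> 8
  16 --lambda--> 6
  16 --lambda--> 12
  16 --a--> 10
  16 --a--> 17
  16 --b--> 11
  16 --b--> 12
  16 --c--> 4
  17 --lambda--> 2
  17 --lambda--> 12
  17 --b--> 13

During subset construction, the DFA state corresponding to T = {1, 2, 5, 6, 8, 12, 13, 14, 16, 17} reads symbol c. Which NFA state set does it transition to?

2 on c → {10}.
14 on c → {4}.
16 on c → {4}.
No c-transition from 1, 5, 6, 8, 12, 13, 17.
Union after reading c: {4, 10}.
Now take the lambda-closure:
From 4 via lambda: add 1, 7.
From 7 via lambda: add 2.
From 2 via lambda: add 16.
From 16 via lambda: add 6, 12.
From 12 via lambda: add 8.
From 8 via lambda: add 5, 17.
No new states can be added; the closed set is {1, 2, 4, 5, 6, 7, 8, 10, 12, 16, 17}.

{1, 2, 4, 5, 6, 7, 8, 10, 12, 16, 17}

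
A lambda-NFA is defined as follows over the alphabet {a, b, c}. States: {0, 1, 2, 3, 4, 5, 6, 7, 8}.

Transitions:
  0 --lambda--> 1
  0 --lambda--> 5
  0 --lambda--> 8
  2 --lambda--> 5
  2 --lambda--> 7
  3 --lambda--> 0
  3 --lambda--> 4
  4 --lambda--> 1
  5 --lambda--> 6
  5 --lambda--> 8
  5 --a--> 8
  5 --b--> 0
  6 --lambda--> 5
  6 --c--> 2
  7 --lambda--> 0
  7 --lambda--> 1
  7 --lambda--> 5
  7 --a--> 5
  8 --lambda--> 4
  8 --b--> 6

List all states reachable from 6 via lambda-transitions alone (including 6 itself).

{1, 4, 5, 6, 8}

Start with {6}.
From 6 via lambda: add 5.
From 5 via lambda: add 8.
From 8 via lambda: add 4.
From 4 via lambda: add 1.
No new states can be added; the closed set is {1, 4, 5, 6, 8}.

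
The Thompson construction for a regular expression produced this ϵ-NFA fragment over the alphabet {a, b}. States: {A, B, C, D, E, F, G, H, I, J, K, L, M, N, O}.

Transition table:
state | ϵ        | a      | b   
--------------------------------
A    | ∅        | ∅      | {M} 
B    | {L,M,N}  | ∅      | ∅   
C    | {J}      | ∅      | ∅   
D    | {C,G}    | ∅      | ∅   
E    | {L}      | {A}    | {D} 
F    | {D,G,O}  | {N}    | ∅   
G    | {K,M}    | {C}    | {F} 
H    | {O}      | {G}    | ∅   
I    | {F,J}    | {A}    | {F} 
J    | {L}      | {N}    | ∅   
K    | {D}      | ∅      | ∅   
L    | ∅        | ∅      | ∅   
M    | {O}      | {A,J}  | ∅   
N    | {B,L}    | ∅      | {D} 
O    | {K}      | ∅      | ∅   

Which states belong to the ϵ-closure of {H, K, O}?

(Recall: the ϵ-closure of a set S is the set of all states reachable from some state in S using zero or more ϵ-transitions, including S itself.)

Start with {H, K, O}.
From K via ϵ: add D.
From D via ϵ: add C, G.
From C via ϵ: add J.
From G via ϵ: add M.
From J via ϵ: add L.
No new states can be added; the closed set is {C, D, G, H, J, K, L, M, O}.

{C, D, G, H, J, K, L, M, O}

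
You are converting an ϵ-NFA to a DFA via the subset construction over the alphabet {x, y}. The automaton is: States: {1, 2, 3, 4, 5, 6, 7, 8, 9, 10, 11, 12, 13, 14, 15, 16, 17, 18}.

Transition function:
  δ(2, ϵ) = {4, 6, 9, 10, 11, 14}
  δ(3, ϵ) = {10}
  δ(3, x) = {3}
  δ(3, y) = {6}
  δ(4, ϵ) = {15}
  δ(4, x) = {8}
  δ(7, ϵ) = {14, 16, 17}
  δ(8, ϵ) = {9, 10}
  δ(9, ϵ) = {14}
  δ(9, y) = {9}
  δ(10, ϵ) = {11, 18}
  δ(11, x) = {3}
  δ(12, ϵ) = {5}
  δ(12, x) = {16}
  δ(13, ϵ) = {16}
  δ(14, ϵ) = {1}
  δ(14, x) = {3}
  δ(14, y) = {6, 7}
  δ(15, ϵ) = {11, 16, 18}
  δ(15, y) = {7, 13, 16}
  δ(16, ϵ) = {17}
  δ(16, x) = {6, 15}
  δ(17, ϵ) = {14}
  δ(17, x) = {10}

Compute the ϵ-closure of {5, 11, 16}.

{1, 5, 11, 14, 16, 17}

Start with {5, 11, 16}.
From 16 via ϵ: add 17.
From 17 via ϵ: add 14.
From 14 via ϵ: add 1.
No new states can be added; the closed set is {1, 5, 11, 14, 16, 17}.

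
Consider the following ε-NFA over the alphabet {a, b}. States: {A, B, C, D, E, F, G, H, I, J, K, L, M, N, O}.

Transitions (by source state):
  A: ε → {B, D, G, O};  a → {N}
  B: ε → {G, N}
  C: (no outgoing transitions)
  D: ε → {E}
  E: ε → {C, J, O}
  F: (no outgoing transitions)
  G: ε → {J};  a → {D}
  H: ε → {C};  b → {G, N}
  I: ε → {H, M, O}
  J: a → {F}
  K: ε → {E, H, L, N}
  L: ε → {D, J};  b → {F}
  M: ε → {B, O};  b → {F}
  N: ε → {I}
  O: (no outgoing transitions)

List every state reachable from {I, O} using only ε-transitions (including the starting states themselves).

Start with {I, O}.
From I via ε: add H, M.
From H via ε: add C.
From M via ε: add B.
From B via ε: add G, N.
From G via ε: add J.
No new states can be added; the closed set is {B, C, G, H, I, J, M, N, O}.

{B, C, G, H, I, J, M, N, O}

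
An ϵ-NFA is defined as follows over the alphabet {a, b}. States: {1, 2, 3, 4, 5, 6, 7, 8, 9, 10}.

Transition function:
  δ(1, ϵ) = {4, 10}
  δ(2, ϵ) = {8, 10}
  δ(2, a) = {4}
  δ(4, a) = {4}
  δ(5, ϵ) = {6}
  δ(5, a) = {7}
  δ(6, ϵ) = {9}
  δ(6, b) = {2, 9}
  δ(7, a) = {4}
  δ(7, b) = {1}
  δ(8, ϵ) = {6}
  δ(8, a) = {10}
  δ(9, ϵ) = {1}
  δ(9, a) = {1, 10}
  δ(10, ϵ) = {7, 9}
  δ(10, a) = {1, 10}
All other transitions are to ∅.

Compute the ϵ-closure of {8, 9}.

Start with {8, 9}.
From 8 via ϵ: add 6.
From 9 via ϵ: add 1.
From 1 via ϵ: add 4, 10.
From 10 via ϵ: add 7.
No new states can be added; the closed set is {1, 4, 6, 7, 8, 9, 10}.

{1, 4, 6, 7, 8, 9, 10}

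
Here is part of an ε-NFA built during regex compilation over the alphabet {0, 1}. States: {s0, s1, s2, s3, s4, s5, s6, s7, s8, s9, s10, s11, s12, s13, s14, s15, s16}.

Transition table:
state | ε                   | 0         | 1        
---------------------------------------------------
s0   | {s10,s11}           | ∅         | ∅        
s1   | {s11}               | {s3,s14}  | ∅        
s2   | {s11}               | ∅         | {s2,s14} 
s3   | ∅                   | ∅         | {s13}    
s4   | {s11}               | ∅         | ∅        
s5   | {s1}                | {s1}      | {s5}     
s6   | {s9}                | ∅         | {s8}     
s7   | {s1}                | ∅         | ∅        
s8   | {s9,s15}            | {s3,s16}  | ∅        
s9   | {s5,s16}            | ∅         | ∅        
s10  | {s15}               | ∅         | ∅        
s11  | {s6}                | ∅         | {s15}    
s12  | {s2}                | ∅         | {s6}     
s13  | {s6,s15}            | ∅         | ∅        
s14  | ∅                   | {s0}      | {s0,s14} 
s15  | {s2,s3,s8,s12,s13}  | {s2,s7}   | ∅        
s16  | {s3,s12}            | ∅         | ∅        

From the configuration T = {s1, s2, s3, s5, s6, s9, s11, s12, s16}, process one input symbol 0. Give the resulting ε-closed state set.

s1 on 0 → {s3, s14}.
s5 on 0 → {s1}.
No 0-transition from s2, s3, s6, s9, s11, s12, s16.
Union after reading 0: {s1, s3, s14}.
Now take the ε-closure:
From s1 via ε: add s11.
From s11 via ε: add s6.
From s6 via ε: add s9.
From s9 via ε: add s5, s16.
From s16 via ε: add s12.
From s12 via ε: add s2.
No new states can be added; the closed set is {s1, s2, s3, s5, s6, s9, s11, s12, s14, s16}.

{s1, s2, s3, s5, s6, s9, s11, s12, s14, s16}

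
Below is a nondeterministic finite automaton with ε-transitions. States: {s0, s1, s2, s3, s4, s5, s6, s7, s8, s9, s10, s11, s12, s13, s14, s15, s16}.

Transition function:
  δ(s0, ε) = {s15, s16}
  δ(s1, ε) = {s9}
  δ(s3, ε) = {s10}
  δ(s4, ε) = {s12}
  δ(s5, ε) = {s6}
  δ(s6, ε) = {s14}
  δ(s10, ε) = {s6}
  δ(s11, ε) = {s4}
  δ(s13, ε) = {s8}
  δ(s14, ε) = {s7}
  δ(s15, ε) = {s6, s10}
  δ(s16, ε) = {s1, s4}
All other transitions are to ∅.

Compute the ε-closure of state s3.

Start with {s3}.
From s3 via ε: add s10.
From s10 via ε: add s6.
From s6 via ε: add s14.
From s14 via ε: add s7.
No new states can be added; the closed set is {s3, s6, s7, s10, s14}.

{s3, s6, s7, s10, s14}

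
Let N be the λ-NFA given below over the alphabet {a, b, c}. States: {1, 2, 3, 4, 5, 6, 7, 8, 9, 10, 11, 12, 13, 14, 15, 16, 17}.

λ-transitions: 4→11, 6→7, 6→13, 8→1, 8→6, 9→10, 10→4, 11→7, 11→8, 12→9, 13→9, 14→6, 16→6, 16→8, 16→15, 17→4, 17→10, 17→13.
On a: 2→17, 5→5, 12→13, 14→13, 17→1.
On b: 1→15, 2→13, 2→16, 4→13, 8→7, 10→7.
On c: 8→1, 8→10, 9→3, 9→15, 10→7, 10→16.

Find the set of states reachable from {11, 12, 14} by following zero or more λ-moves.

{1, 4, 6, 7, 8, 9, 10, 11, 12, 13, 14}

Start with {11, 12, 14}.
From 11 via λ: add 7, 8.
From 12 via λ: add 9.
From 14 via λ: add 6.
From 6 via λ: add 13.
From 8 via λ: add 1.
From 9 via λ: add 10.
From 10 via λ: add 4.
No new states can be added; the closed set is {1, 4, 6, 7, 8, 9, 10, 11, 12, 13, 14}.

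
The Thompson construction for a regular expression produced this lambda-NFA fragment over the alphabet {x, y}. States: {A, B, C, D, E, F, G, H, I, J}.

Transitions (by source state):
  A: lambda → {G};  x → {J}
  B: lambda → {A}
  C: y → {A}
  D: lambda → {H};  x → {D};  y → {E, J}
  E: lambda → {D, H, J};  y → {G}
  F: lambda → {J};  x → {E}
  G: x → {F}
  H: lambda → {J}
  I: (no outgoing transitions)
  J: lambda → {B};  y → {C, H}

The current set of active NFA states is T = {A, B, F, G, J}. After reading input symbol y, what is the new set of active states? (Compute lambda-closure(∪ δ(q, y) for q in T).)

{A, B, C, G, H, J}

J on y → {C, H}.
No y-transition from A, B, F, G.
Union after reading y: {C, H}.
Now take the lambda-closure:
From H via lambda: add J.
From J via lambda: add B.
From B via lambda: add A.
From A via lambda: add G.
No new states can be added; the closed set is {A, B, C, G, H, J}.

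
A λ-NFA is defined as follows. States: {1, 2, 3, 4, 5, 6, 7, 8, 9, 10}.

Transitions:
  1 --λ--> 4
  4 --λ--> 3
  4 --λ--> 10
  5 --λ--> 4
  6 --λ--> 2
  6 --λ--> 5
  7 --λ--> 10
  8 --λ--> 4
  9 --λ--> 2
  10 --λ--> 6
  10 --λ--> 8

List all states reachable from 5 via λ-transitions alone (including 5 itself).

Start with {5}.
From 5 via λ: add 4.
From 4 via λ: add 3, 10.
From 10 via λ: add 6, 8.
From 6 via λ: add 2.
No new states can be added; the closed set is {2, 3, 4, 5, 6, 8, 10}.

{2, 3, 4, 5, 6, 8, 10}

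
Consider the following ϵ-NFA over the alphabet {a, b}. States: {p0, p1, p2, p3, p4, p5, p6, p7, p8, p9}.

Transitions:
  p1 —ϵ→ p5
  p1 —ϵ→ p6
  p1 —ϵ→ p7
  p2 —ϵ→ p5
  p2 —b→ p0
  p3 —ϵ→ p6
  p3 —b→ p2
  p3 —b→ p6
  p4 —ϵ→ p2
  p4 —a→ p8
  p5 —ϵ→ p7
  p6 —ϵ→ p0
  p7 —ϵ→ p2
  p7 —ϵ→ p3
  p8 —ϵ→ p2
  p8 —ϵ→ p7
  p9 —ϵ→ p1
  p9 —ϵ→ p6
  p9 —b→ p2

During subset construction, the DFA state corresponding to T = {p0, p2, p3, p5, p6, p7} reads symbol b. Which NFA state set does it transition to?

p2 on b → {p0}.
p3 on b → {p2, p6}.
No b-transition from p0, p5, p6, p7.
Union after reading b: {p0, p2, p6}.
Now take the ϵ-closure:
From p2 via ϵ: add p5.
From p5 via ϵ: add p7.
From p7 via ϵ: add p3.
No new states can be added; the closed set is {p0, p2, p3, p5, p6, p7}.

{p0, p2, p3, p5, p6, p7}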